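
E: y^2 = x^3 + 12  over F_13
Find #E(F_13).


For each x in F_13, count y with y^2 = x^3 + 0 x + 12 mod 13:
  x = 0: RHS = 12, y in [5, 8]  -> 2 point(s)
  x = 1: RHS = 0, y in [0]  -> 1 point(s)
  x = 3: RHS = 0, y in [0]  -> 1 point(s)
  x = 7: RHS = 4, y in [2, 11]  -> 2 point(s)
  x = 8: RHS = 4, y in [2, 11]  -> 2 point(s)
  x = 9: RHS = 0, y in [0]  -> 1 point(s)
  x = 11: RHS = 4, y in [2, 11]  -> 2 point(s)
Affine points: 11. Add the point at infinity: total = 12.

#E(F_13) = 12


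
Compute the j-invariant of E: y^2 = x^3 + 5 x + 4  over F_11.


Delta = -16(4 a^3 + 27 b^2) mod 11 = 4
-1728 * (4 a)^3 = -1728 * (4*5)^3 mod 11 = 8
j = 8 * 4^(-1) mod 11 = 2

j = 2 (mod 11)


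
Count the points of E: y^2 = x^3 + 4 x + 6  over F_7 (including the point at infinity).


For each x in F_7, count y with y^2 = x^3 + 4 x + 6 mod 7:
  x = 1: RHS = 4, y in [2, 5]  -> 2 point(s)
  x = 2: RHS = 1, y in [1, 6]  -> 2 point(s)
  x = 4: RHS = 2, y in [3, 4]  -> 2 point(s)
  x = 5: RHS = 4, y in [2, 5]  -> 2 point(s)
  x = 6: RHS = 1, y in [1, 6]  -> 2 point(s)
Affine points: 10. Add the point at infinity: total = 11.

#E(F_7) = 11


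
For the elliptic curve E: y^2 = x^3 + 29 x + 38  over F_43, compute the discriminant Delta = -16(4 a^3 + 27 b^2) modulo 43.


4 a^3 + 27 b^2 = 4*29^3 + 27*38^2 = 97556 + 38988 = 136544
Delta = -16 * (136544) = -2184704
Delta mod 43 = 40

Delta = 40 (mod 43)


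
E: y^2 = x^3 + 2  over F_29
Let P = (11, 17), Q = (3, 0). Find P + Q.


P != Q, so use the chord formula.
s = (y2 - y1) / (x2 - x1) = (12) / (21) mod 29 = 13
x3 = s^2 - x1 - x2 mod 29 = 13^2 - 11 - 3 = 10
y3 = s (x1 - x3) - y1 mod 29 = 13 * (11 - 10) - 17 = 25

P + Q = (10, 25)


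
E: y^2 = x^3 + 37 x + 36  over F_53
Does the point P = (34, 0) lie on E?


Check whether y^2 = x^3 + 37 x + 36 (mod 53) for (x, y) = (34, 0).
LHS: y^2 = 0^2 mod 53 = 0
RHS: x^3 + 37 x + 36 = 34^3 + 37*34 + 36 mod 53 = 0
LHS = RHS

Yes, on the curve


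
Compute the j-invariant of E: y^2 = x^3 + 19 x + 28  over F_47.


Delta = -16(4 a^3 + 27 b^2) mod 47 = 45
-1728 * (4 a)^3 = -1728 * (4*19)^3 mod 47 = 3
j = 3 * 45^(-1) mod 47 = 22

j = 22 (mod 47)


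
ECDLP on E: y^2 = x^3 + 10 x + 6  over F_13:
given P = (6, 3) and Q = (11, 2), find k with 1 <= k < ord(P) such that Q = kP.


Enumerate multiples of P until we hit Q = (11, 2):
  1P = (6, 3)
  2P = (5, 8)
  3P = (1, 11)
  4P = (7, 9)
  5P = (10, 12)
  6P = (11, 2)
Match found at i = 6.

k = 6


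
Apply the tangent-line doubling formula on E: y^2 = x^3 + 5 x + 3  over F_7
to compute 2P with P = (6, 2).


Doubling: s = (3 x1^2 + a) / (2 y1)
s = (3*6^2 + 5) / (2*2) mod 7 = 2
x3 = s^2 - 2 x1 mod 7 = 2^2 - 2*6 = 6
y3 = s (x1 - x3) - y1 mod 7 = 2 * (6 - 6) - 2 = 5

2P = (6, 5)


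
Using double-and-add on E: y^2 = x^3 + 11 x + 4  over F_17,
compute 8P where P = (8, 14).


k = 8 = 1000_2 (binary, LSB first: 0001)
Double-and-add from P = (8, 14):
  bit 0 = 0: acc unchanged = O
  bit 1 = 0: acc unchanged = O
  bit 2 = 0: acc unchanged = O
  bit 3 = 1: acc = O + (0, 2) = (0, 2)

8P = (0, 2)


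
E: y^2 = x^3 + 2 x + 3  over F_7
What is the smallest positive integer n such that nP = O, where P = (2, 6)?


Compute successive multiples of P until we hit O:
  1P = (2, 6)
  2P = (3, 1)
  3P = (6, 0)
  4P = (3, 6)
  5P = (2, 1)
  6P = O

ord(P) = 6


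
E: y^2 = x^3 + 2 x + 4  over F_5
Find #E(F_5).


For each x in F_5, count y with y^2 = x^3 + 2 x + 4 mod 5:
  x = 0: RHS = 4, y in [2, 3]  -> 2 point(s)
  x = 2: RHS = 1, y in [1, 4]  -> 2 point(s)
  x = 4: RHS = 1, y in [1, 4]  -> 2 point(s)
Affine points: 6. Add the point at infinity: total = 7.

#E(F_5) = 7


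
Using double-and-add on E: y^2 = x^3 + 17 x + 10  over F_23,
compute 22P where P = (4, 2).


k = 22 = 10110_2 (binary, LSB first: 01101)
Double-and-add from P = (4, 2):
  bit 0 = 0: acc unchanged = O
  bit 1 = 1: acc = O + (16, 10) = (16, 10)
  bit 2 = 1: acc = (16, 10) + (15, 12) = (19, 19)
  bit 3 = 0: acc unchanged = (19, 19)
  bit 4 = 1: acc = (19, 19) + (7, 9) = (6, 11)

22P = (6, 11)


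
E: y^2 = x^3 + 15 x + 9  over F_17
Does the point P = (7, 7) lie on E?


Check whether y^2 = x^3 + 15 x + 9 (mod 17) for (x, y) = (7, 7).
LHS: y^2 = 7^2 mod 17 = 15
RHS: x^3 + 15 x + 9 = 7^3 + 15*7 + 9 mod 17 = 15
LHS = RHS

Yes, on the curve


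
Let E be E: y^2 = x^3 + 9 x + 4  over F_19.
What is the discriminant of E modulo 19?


4 a^3 + 27 b^2 = 4*9^3 + 27*4^2 = 2916 + 432 = 3348
Delta = -16 * (3348) = -53568
Delta mod 19 = 12

Delta = 12 (mod 19)


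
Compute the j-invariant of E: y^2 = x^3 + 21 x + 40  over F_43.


Delta = -16(4 a^3 + 27 b^2) mod 43 = 33
-1728 * (4 a)^3 = -1728 * (4*21)^3 mod 43 = 21
j = 21 * 33^(-1) mod 43 = 28

j = 28 (mod 43)


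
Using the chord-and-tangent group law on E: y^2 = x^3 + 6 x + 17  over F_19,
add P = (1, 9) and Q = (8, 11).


P != Q, so use the chord formula.
s = (y2 - y1) / (x2 - x1) = (2) / (7) mod 19 = 3
x3 = s^2 - x1 - x2 mod 19 = 3^2 - 1 - 8 = 0
y3 = s (x1 - x3) - y1 mod 19 = 3 * (1 - 0) - 9 = 13

P + Q = (0, 13)


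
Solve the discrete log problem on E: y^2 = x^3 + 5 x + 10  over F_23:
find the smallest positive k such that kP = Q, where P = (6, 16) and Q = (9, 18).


Enumerate multiples of P until we hit Q = (9, 18):
  1P = (6, 16)
  2P = (19, 15)
  3P = (1, 19)
  4P = (9, 18)
Match found at i = 4.

k = 4


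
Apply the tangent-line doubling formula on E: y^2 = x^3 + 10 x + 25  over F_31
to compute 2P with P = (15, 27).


Doubling: s = (3 x1^2 + a) / (2 y1)
s = (3*15^2 + 10) / (2*27) mod 31 = 19
x3 = s^2 - 2 x1 mod 31 = 19^2 - 2*15 = 21
y3 = s (x1 - x3) - y1 mod 31 = 19 * (15 - 21) - 27 = 14

2P = (21, 14)


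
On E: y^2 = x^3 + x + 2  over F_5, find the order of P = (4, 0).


Compute successive multiples of P until we hit O:
  1P = (4, 0)
  2P = O

ord(P) = 2


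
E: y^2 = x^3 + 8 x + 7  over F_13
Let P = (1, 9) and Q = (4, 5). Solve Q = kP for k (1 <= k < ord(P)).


Enumerate multiples of P until we hit Q = (4, 5):
  1P = (1, 9)
  2P = (7, 9)
  3P = (5, 4)
  4P = (11, 10)
  5P = (4, 5)
Match found at i = 5.

k = 5


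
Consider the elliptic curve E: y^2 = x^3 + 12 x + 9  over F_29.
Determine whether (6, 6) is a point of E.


Check whether y^2 = x^3 + 12 x + 9 (mod 29) for (x, y) = (6, 6).
LHS: y^2 = 6^2 mod 29 = 7
RHS: x^3 + 12 x + 9 = 6^3 + 12*6 + 9 mod 29 = 7
LHS = RHS

Yes, on the curve


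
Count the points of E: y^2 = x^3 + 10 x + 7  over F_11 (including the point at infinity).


For each x in F_11, count y with y^2 = x^3 + 10 x + 7 mod 11:
  x = 3: RHS = 9, y in [3, 8]  -> 2 point(s)
  x = 4: RHS = 1, y in [1, 10]  -> 2 point(s)
  x = 8: RHS = 5, y in [4, 7]  -> 2 point(s)
  x = 9: RHS = 1, y in [1, 10]  -> 2 point(s)
Affine points: 8. Add the point at infinity: total = 9.

#E(F_11) = 9


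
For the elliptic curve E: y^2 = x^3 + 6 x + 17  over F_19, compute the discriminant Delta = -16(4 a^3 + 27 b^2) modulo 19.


4 a^3 + 27 b^2 = 4*6^3 + 27*17^2 = 864 + 7803 = 8667
Delta = -16 * (8667) = -138672
Delta mod 19 = 9

Delta = 9 (mod 19)


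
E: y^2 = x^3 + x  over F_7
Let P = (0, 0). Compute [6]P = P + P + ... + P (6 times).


k = 6 = 110_2 (binary, LSB first: 011)
Double-and-add from P = (0, 0):
  bit 0 = 0: acc unchanged = O
  bit 1 = 1: acc = O + O = O
  bit 2 = 1: acc = O + O = O

6P = O


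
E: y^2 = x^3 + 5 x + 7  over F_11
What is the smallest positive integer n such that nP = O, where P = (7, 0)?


Compute successive multiples of P until we hit O:
  1P = (7, 0)
  2P = O

ord(P) = 2


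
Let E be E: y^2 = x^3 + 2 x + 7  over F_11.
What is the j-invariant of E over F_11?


Delta = -16(4 a^3 + 27 b^2) mod 11 = 1
-1728 * (4 a)^3 = -1728 * (4*2)^3 mod 11 = 5
j = 5 * 1^(-1) mod 11 = 5

j = 5 (mod 11)


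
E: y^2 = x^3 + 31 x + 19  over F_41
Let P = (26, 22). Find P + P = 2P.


Doubling: s = (3 x1^2 + a) / (2 y1)
s = (3*26^2 + 31) / (2*22) mod 41 = 3
x3 = s^2 - 2 x1 mod 41 = 3^2 - 2*26 = 39
y3 = s (x1 - x3) - y1 mod 41 = 3 * (26 - 39) - 22 = 21

2P = (39, 21)


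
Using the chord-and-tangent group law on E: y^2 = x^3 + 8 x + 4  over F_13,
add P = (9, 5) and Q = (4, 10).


P != Q, so use the chord formula.
s = (y2 - y1) / (x2 - x1) = (5) / (8) mod 13 = 12
x3 = s^2 - x1 - x2 mod 13 = 12^2 - 9 - 4 = 1
y3 = s (x1 - x3) - y1 mod 13 = 12 * (9 - 1) - 5 = 0

P + Q = (1, 0)


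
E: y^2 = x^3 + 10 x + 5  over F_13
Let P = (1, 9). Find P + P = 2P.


Doubling: s = (3 x1^2 + a) / (2 y1)
s = (3*1^2 + 10) / (2*9) mod 13 = 0
x3 = s^2 - 2 x1 mod 13 = 0^2 - 2*1 = 11
y3 = s (x1 - x3) - y1 mod 13 = 0 * (1 - 11) - 9 = 4

2P = (11, 4)


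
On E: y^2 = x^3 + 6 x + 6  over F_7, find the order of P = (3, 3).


Compute successive multiples of P until we hit O:
  1P = (3, 3)
  2P = (5, 0)
  3P = (3, 4)
  4P = O

ord(P) = 4


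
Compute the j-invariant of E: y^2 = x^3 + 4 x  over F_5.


Delta = -16(4 a^3 + 27 b^2) mod 5 = 4
-1728 * (4 a)^3 = -1728 * (4*4)^3 mod 5 = 2
j = 2 * 4^(-1) mod 5 = 3

j = 3 (mod 5)


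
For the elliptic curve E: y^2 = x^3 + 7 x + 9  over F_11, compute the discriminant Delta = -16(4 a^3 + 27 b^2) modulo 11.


4 a^3 + 27 b^2 = 4*7^3 + 27*9^2 = 1372 + 2187 = 3559
Delta = -16 * (3559) = -56944
Delta mod 11 = 3

Delta = 3 (mod 11)


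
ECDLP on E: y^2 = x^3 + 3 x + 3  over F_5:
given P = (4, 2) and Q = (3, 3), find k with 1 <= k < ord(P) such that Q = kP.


Enumerate multiples of P until we hit Q = (3, 3):
  1P = (4, 2)
  2P = (3, 2)
  3P = (3, 3)
Match found at i = 3.

k = 3


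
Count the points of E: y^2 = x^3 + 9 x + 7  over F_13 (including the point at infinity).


For each x in F_13, count y with y^2 = x^3 + 9 x + 7 mod 13:
  x = 1: RHS = 4, y in [2, 11]  -> 2 point(s)
  x = 3: RHS = 9, y in [3, 10]  -> 2 point(s)
  x = 4: RHS = 3, y in [4, 9]  -> 2 point(s)
  x = 6: RHS = 4, y in [2, 11]  -> 2 point(s)
  x = 7: RHS = 10, y in [6, 7]  -> 2 point(s)
  x = 12: RHS = 10, y in [6, 7]  -> 2 point(s)
Affine points: 12. Add the point at infinity: total = 13.

#E(F_13) = 13


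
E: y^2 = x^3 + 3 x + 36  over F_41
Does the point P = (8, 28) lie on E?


Check whether y^2 = x^3 + 3 x + 36 (mod 41) for (x, y) = (8, 28).
LHS: y^2 = 28^2 mod 41 = 5
RHS: x^3 + 3 x + 36 = 8^3 + 3*8 + 36 mod 41 = 39
LHS != RHS

No, not on the curve


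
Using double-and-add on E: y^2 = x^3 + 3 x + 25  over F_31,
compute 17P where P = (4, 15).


k = 17 = 10001_2 (binary, LSB first: 10001)
Double-and-add from P = (4, 15):
  bit 0 = 1: acc = O + (4, 15) = (4, 15)
  bit 1 = 0: acc unchanged = (4, 15)
  bit 2 = 0: acc unchanged = (4, 15)
  bit 3 = 0: acc unchanged = (4, 15)
  bit 4 = 1: acc = (4, 15) + (2, 15) = (25, 16)

17P = (25, 16)


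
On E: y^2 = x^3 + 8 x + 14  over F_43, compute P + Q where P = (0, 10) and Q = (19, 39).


P != Q, so use the chord formula.
s = (y2 - y1) / (x2 - x1) = (29) / (19) mod 43 = 40
x3 = s^2 - x1 - x2 mod 43 = 40^2 - 0 - 19 = 33
y3 = s (x1 - x3) - y1 mod 43 = 40 * (0 - 33) - 10 = 3

P + Q = (33, 3)


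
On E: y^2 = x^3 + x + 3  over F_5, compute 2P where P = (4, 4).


Doubling: s = (3 x1^2 + a) / (2 y1)
s = (3*4^2 + 1) / (2*4) mod 5 = 3
x3 = s^2 - 2 x1 mod 5 = 3^2 - 2*4 = 1
y3 = s (x1 - x3) - y1 mod 5 = 3 * (4 - 1) - 4 = 0

2P = (1, 0)


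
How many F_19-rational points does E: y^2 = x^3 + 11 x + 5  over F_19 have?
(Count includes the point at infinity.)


For each x in F_19, count y with y^2 = x^3 + 11 x + 5 mod 19:
  x = 0: RHS = 5, y in [9, 10]  -> 2 point(s)
  x = 1: RHS = 17, y in [6, 13]  -> 2 point(s)
  x = 2: RHS = 16, y in [4, 15]  -> 2 point(s)
  x = 7: RHS = 7, y in [8, 11]  -> 2 point(s)
  x = 8: RHS = 16, y in [4, 15]  -> 2 point(s)
  x = 9: RHS = 16, y in [4, 15]  -> 2 point(s)
  x = 15: RHS = 11, y in [7, 12]  -> 2 point(s)
Affine points: 14. Add the point at infinity: total = 15.

#E(F_19) = 15


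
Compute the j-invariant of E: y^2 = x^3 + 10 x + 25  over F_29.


Delta = -16(4 a^3 + 27 b^2) mod 29 = 22
-1728 * (4 a)^3 = -1728 * (4*10)^3 mod 29 = 22
j = 22 * 22^(-1) mod 29 = 1

j = 1 (mod 29)


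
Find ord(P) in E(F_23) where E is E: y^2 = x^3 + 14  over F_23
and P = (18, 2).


Compute successive multiples of P until we hit O:
  1P = (18, 2)
  2P = (18, 21)
  3P = O

ord(P) = 3


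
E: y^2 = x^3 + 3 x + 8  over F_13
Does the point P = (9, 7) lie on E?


Check whether y^2 = x^3 + 3 x + 8 (mod 13) for (x, y) = (9, 7).
LHS: y^2 = 7^2 mod 13 = 10
RHS: x^3 + 3 x + 8 = 9^3 + 3*9 + 8 mod 13 = 10
LHS = RHS

Yes, on the curve


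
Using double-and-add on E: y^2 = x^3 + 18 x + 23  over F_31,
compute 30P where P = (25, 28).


k = 30 = 11110_2 (binary, LSB first: 01111)
Double-and-add from P = (25, 28):
  bit 0 = 0: acc unchanged = O
  bit 1 = 1: acc = O + (19, 1) = (19, 1)
  bit 2 = 1: acc = (19, 1) + (26, 5) = (11, 8)
  bit 3 = 1: acc = (11, 8) + (10, 26) = (24, 9)
  bit 4 = 1: acc = (24, 9) + (29, 14) = (10, 5)

30P = (10, 5)


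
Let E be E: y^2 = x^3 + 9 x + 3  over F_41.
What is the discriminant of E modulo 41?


4 a^3 + 27 b^2 = 4*9^3 + 27*3^2 = 2916 + 243 = 3159
Delta = -16 * (3159) = -50544
Delta mod 41 = 9

Delta = 9 (mod 41)


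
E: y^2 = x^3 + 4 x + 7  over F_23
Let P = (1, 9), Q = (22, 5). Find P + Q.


P != Q, so use the chord formula.
s = (y2 - y1) / (x2 - x1) = (19) / (21) mod 23 = 2
x3 = s^2 - x1 - x2 mod 23 = 2^2 - 1 - 22 = 4
y3 = s (x1 - x3) - y1 mod 23 = 2 * (1 - 4) - 9 = 8

P + Q = (4, 8)


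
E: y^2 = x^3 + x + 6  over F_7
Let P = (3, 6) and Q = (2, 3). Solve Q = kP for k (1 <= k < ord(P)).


Enumerate multiples of P until we hit Q = (2, 3):
  1P = (3, 6)
  2P = (1, 1)
  3P = (4, 2)
  4P = (2, 4)
  5P = (6, 2)
  6P = (6, 5)
  7P = (2, 3)
Match found at i = 7.

k = 7


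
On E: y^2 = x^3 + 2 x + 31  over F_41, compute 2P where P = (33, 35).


Doubling: s = (3 x1^2 + a) / (2 y1)
s = (3*33^2 + 2) / (2*35) mod 41 = 18
x3 = s^2 - 2 x1 mod 41 = 18^2 - 2*33 = 12
y3 = s (x1 - x3) - y1 mod 41 = 18 * (33 - 12) - 35 = 15

2P = (12, 15)


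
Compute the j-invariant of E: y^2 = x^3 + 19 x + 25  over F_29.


Delta = -16(4 a^3 + 27 b^2) mod 29 = 16
-1728 * (4 a)^3 = -1728 * (4*19)^3 mod 29 = 7
j = 7 * 16^(-1) mod 29 = 24

j = 24 (mod 29)


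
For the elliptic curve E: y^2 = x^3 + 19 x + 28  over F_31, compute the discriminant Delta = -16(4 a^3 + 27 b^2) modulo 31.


4 a^3 + 27 b^2 = 4*19^3 + 27*28^2 = 27436 + 21168 = 48604
Delta = -16 * (48604) = -777664
Delta mod 31 = 2

Delta = 2 (mod 31)


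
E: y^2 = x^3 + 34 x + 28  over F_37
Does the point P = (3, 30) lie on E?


Check whether y^2 = x^3 + 34 x + 28 (mod 37) for (x, y) = (3, 30).
LHS: y^2 = 30^2 mod 37 = 12
RHS: x^3 + 34 x + 28 = 3^3 + 34*3 + 28 mod 37 = 9
LHS != RHS

No, not on the curve


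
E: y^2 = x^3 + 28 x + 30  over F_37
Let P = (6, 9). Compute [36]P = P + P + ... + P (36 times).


k = 36 = 100100_2 (binary, LSB first: 001001)
Double-and-add from P = (6, 9):
  bit 0 = 0: acc unchanged = O
  bit 1 = 0: acc unchanged = O
  bit 2 = 1: acc = O + (22, 34) = (22, 34)
  bit 3 = 0: acc unchanged = (22, 34)
  bit 4 = 0: acc unchanged = (22, 34)
  bit 5 = 1: acc = (22, 34) + (14, 13) = (5, 6)

36P = (5, 6)


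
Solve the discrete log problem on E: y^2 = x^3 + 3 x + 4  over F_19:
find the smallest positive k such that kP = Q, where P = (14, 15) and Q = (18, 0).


Enumerate multiples of P until we hit Q = (18, 0):
  1P = (14, 15)
  2P = (16, 14)
  3P = (13, 13)
  4P = (15, 2)
  5P = (7, 8)
  6P = (18, 0)
Match found at i = 6.

k = 6


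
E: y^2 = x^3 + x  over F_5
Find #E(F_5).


For each x in F_5, count y with y^2 = x^3 + 1 x + 0 mod 5:
  x = 0: RHS = 0, y in [0]  -> 1 point(s)
  x = 2: RHS = 0, y in [0]  -> 1 point(s)
  x = 3: RHS = 0, y in [0]  -> 1 point(s)
Affine points: 3. Add the point at infinity: total = 4.

#E(F_5) = 4


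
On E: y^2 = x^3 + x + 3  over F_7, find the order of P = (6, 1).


Compute successive multiples of P until we hit O:
  1P = (6, 1)
  2P = (6, 6)
  3P = O

ord(P) = 3


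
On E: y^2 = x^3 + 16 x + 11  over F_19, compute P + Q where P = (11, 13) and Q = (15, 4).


P != Q, so use the chord formula.
s = (y2 - y1) / (x2 - x1) = (10) / (4) mod 19 = 12
x3 = s^2 - x1 - x2 mod 19 = 12^2 - 11 - 15 = 4
y3 = s (x1 - x3) - y1 mod 19 = 12 * (11 - 4) - 13 = 14

P + Q = (4, 14)


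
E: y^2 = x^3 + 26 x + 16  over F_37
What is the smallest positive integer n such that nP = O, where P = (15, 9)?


Compute successive multiples of P until we hit O:
  1P = (15, 9)
  2P = (23, 33)
  3P = (8, 12)
  4P = (24, 16)
  5P = (5, 7)
  6P = (20, 27)
  7P = (12, 24)
  8P = (35, 17)
  ... (continuing to 41P)
  41P = O

ord(P) = 41


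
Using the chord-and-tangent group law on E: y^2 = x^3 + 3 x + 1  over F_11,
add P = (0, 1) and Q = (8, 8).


P != Q, so use the chord formula.
s = (y2 - y1) / (x2 - x1) = (7) / (8) mod 11 = 5
x3 = s^2 - x1 - x2 mod 11 = 5^2 - 0 - 8 = 6
y3 = s (x1 - x3) - y1 mod 11 = 5 * (0 - 6) - 1 = 2

P + Q = (6, 2)


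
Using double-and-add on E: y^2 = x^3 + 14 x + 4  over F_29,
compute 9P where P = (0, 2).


k = 9 = 1001_2 (binary, LSB first: 1001)
Double-and-add from P = (0, 2):
  bit 0 = 1: acc = O + (0, 2) = (0, 2)
  bit 1 = 0: acc unchanged = (0, 2)
  bit 2 = 0: acc unchanged = (0, 2)
  bit 3 = 1: acc = (0, 2) + (5, 5) = (0, 27)

9P = (0, 27)


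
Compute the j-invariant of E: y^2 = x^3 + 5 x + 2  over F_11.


Delta = -16(4 a^3 + 27 b^2) mod 11 = 7
-1728 * (4 a)^3 = -1728 * (4*5)^3 mod 11 = 8
j = 8 * 7^(-1) mod 11 = 9

j = 9 (mod 11)


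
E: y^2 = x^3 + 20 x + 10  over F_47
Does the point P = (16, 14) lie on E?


Check whether y^2 = x^3 + 20 x + 10 (mod 47) for (x, y) = (16, 14).
LHS: y^2 = 14^2 mod 47 = 8
RHS: x^3 + 20 x + 10 = 16^3 + 20*16 + 10 mod 47 = 8
LHS = RHS

Yes, on the curve


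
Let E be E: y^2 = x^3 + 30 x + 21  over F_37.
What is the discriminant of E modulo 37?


4 a^3 + 27 b^2 = 4*30^3 + 27*21^2 = 108000 + 11907 = 119907
Delta = -16 * (119907) = -1918512
Delta mod 37 = 12

Delta = 12 (mod 37)


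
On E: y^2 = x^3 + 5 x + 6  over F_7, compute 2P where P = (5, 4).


Doubling: s = (3 x1^2 + a) / (2 y1)
s = (3*5^2 + 5) / (2*4) mod 7 = 3
x3 = s^2 - 2 x1 mod 7 = 3^2 - 2*5 = 6
y3 = s (x1 - x3) - y1 mod 7 = 3 * (5 - 6) - 4 = 0

2P = (6, 0)


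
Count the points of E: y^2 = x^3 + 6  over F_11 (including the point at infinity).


For each x in F_11, count y with y^2 = x^3 + 0 x + 6 mod 11:
  x = 2: RHS = 3, y in [5, 6]  -> 2 point(s)
  x = 3: RHS = 0, y in [0]  -> 1 point(s)
  x = 4: RHS = 4, y in [2, 9]  -> 2 point(s)
  x = 8: RHS = 1, y in [1, 10]  -> 2 point(s)
  x = 9: RHS = 9, y in [3, 8]  -> 2 point(s)
  x = 10: RHS = 5, y in [4, 7]  -> 2 point(s)
Affine points: 11. Add the point at infinity: total = 12.

#E(F_11) = 12


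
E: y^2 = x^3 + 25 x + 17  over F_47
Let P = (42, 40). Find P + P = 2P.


Doubling: s = (3 x1^2 + a) / (2 y1)
s = (3*42^2 + 25) / (2*40) mod 47 = 13
x3 = s^2 - 2 x1 mod 47 = 13^2 - 2*42 = 38
y3 = s (x1 - x3) - y1 mod 47 = 13 * (42 - 38) - 40 = 12

2P = (38, 12)


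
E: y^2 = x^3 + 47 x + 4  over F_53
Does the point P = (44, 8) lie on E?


Check whether y^2 = x^3 + 47 x + 4 (mod 53) for (x, y) = (44, 8).
LHS: y^2 = 8^2 mod 53 = 11
RHS: x^3 + 47 x + 4 = 44^3 + 47*44 + 4 mod 53 = 18
LHS != RHS

No, not on the curve


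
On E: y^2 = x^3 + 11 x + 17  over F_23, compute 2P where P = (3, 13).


k = 2 = 10_2 (binary, LSB first: 01)
Double-and-add from P = (3, 13):
  bit 0 = 0: acc unchanged = O
  bit 1 = 1: acc = O + (19, 22) = (19, 22)

2P = (19, 22)


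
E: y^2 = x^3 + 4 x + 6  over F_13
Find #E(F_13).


For each x in F_13, count y with y^2 = x^3 + 4 x + 6 mod 13:
  x = 2: RHS = 9, y in [3, 10]  -> 2 point(s)
  x = 6: RHS = 12, y in [5, 8]  -> 2 point(s)
  x = 7: RHS = 0, y in [0]  -> 1 point(s)
  x = 8: RHS = 4, y in [2, 11]  -> 2 point(s)
  x = 9: RHS = 4, y in [2, 11]  -> 2 point(s)
  x = 11: RHS = 3, y in [4, 9]  -> 2 point(s)
  x = 12: RHS = 1, y in [1, 12]  -> 2 point(s)
Affine points: 13. Add the point at infinity: total = 14.

#E(F_13) = 14


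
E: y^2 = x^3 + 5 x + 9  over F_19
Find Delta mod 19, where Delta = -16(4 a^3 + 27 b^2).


4 a^3 + 27 b^2 = 4*5^3 + 27*9^2 = 500 + 2187 = 2687
Delta = -16 * (2687) = -42992
Delta mod 19 = 5

Delta = 5 (mod 19)


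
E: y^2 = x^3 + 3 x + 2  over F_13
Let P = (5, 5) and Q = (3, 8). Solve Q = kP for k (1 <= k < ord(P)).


Enumerate multiples of P until we hit Q = (3, 8):
  1P = (5, 5)
  2P = (3, 8)
Match found at i = 2.

k = 2


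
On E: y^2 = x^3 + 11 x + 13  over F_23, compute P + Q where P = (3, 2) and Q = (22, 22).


P != Q, so use the chord formula.
s = (y2 - y1) / (x2 - x1) = (20) / (19) mod 23 = 18
x3 = s^2 - x1 - x2 mod 23 = 18^2 - 3 - 22 = 0
y3 = s (x1 - x3) - y1 mod 23 = 18 * (3 - 0) - 2 = 6

P + Q = (0, 6)


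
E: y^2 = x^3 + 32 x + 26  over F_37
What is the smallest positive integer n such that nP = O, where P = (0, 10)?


Compute successive multiples of P until we hit O:
  1P = (0, 10)
  2P = (7, 1)
  3P = (9, 28)
  4P = (32, 0)
  5P = (9, 9)
  6P = (7, 36)
  7P = (0, 27)
  8P = O

ord(P) = 8


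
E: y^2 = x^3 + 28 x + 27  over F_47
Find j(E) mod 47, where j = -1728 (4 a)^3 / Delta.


Delta = -16(4 a^3 + 27 b^2) mod 47 = 15
-1728 * (4 a)^3 = -1728 * (4*28)^3 mod 47 = 44
j = 44 * 15^(-1) mod 47 = 28

j = 28 (mod 47)


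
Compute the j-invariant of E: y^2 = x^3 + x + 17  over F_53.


Delta = -16(4 a^3 + 27 b^2) mod 53 = 9
-1728 * (4 a)^3 = -1728 * (4*1)^3 mod 53 = 19
j = 19 * 9^(-1) mod 53 = 8

j = 8 (mod 53)


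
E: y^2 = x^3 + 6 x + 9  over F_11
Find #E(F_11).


For each x in F_11, count y with y^2 = x^3 + 6 x + 9 mod 11:
  x = 0: RHS = 9, y in [3, 8]  -> 2 point(s)
  x = 1: RHS = 5, y in [4, 7]  -> 2 point(s)
  x = 4: RHS = 9, y in [3, 8]  -> 2 point(s)
  x = 7: RHS = 9, y in [3, 8]  -> 2 point(s)
  x = 9: RHS = 0, y in [0]  -> 1 point(s)
Affine points: 9. Add the point at infinity: total = 10.

#E(F_11) = 10


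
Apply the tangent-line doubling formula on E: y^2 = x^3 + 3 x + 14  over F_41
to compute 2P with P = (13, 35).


Doubling: s = (3 x1^2 + a) / (2 y1)
s = (3*13^2 + 3) / (2*35) mod 41 = 19
x3 = s^2 - 2 x1 mod 41 = 19^2 - 2*13 = 7
y3 = s (x1 - x3) - y1 mod 41 = 19 * (13 - 7) - 35 = 38

2P = (7, 38)


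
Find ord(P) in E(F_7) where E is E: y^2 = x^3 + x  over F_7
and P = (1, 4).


Compute successive multiples of P until we hit O:
  1P = (1, 4)
  2P = (0, 0)
  3P = (1, 3)
  4P = O

ord(P) = 4


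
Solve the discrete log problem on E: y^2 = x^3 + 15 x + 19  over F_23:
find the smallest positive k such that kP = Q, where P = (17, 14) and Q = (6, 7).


Enumerate multiples of P until we hit Q = (6, 7):
  1P = (17, 14)
  2P = (21, 21)
  3P = (1, 14)
  4P = (5, 9)
  5P = (9, 20)
  6P = (22, 7)
  7P = (20, 4)
  8P = (15, 10)
  9P = (18, 7)
  10P = (14, 11)
  11P = (16, 10)
  12P = (6, 7)
Match found at i = 12.

k = 12


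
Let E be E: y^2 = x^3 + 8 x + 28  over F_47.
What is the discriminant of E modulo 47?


4 a^3 + 27 b^2 = 4*8^3 + 27*28^2 = 2048 + 21168 = 23216
Delta = -16 * (23216) = -371456
Delta mod 47 = 32

Delta = 32 (mod 47)


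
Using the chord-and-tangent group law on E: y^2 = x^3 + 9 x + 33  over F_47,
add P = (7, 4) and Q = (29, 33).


P != Q, so use the chord formula.
s = (y2 - y1) / (x2 - x1) = (29) / (22) mod 47 = 12
x3 = s^2 - x1 - x2 mod 47 = 12^2 - 7 - 29 = 14
y3 = s (x1 - x3) - y1 mod 47 = 12 * (7 - 14) - 4 = 6

P + Q = (14, 6)


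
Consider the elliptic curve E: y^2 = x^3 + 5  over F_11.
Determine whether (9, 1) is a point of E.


Check whether y^2 = x^3 + 0 x + 5 (mod 11) for (x, y) = (9, 1).
LHS: y^2 = 1^2 mod 11 = 1
RHS: x^3 + 0 x + 5 = 9^3 + 0*9 + 5 mod 11 = 8
LHS != RHS

No, not on the curve


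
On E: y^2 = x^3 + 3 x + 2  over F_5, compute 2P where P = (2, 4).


k = 2 = 10_2 (binary, LSB first: 01)
Double-and-add from P = (2, 4):
  bit 0 = 0: acc unchanged = O
  bit 1 = 1: acc = O + (1, 1) = (1, 1)

2P = (1, 1)


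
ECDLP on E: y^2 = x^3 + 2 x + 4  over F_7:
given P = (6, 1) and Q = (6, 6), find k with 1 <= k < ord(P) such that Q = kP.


Enumerate multiples of P until we hit Q = (6, 6):
  1P = (6, 1)
  2P = (3, 3)
  3P = (0, 2)
  4P = (2, 3)
  5P = (1, 0)
  6P = (2, 4)
  7P = (0, 5)
  8P = (3, 4)
  9P = (6, 6)
Match found at i = 9.

k = 9


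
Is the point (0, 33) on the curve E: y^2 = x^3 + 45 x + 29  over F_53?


Check whether y^2 = x^3 + 45 x + 29 (mod 53) for (x, y) = (0, 33).
LHS: y^2 = 33^2 mod 53 = 29
RHS: x^3 + 45 x + 29 = 0^3 + 45*0 + 29 mod 53 = 29
LHS = RHS

Yes, on the curve


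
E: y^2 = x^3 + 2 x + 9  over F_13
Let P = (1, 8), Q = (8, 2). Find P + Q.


P != Q, so use the chord formula.
s = (y2 - y1) / (x2 - x1) = (7) / (7) mod 13 = 1
x3 = s^2 - x1 - x2 mod 13 = 1^2 - 1 - 8 = 5
y3 = s (x1 - x3) - y1 mod 13 = 1 * (1 - 5) - 8 = 1

P + Q = (5, 1)


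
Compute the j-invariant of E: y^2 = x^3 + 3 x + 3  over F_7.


Delta = -16(4 a^3 + 27 b^2) mod 7 = 5
-1728 * (4 a)^3 = -1728 * (4*3)^3 mod 7 = 6
j = 6 * 5^(-1) mod 7 = 4

j = 4 (mod 7)


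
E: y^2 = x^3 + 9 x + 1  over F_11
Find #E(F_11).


For each x in F_11, count y with y^2 = x^3 + 9 x + 1 mod 11:
  x = 0: RHS = 1, y in [1, 10]  -> 2 point(s)
  x = 1: RHS = 0, y in [0]  -> 1 point(s)
  x = 2: RHS = 5, y in [4, 7]  -> 2 point(s)
  x = 3: RHS = 0, y in [0]  -> 1 point(s)
  x = 7: RHS = 0, y in [0]  -> 1 point(s)
Affine points: 7. Add the point at infinity: total = 8.

#E(F_11) = 8


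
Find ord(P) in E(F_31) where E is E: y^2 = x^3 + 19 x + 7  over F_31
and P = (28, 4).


Compute successive multiples of P until we hit O:
  1P = (28, 4)
  2P = (10, 22)
  3P = (25, 24)
  4P = (19, 29)
  5P = (12, 17)
  6P = (16, 25)
  7P = (23, 26)
  8P = (13, 23)
  ... (continuing to 39P)
  39P = O

ord(P) = 39


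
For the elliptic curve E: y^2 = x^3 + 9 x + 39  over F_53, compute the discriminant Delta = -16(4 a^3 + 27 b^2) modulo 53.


4 a^3 + 27 b^2 = 4*9^3 + 27*39^2 = 2916 + 41067 = 43983
Delta = -16 * (43983) = -703728
Delta mod 53 = 6

Delta = 6 (mod 53)


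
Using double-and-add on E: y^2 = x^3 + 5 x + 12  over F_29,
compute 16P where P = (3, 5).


k = 16 = 10000_2 (binary, LSB first: 00001)
Double-and-add from P = (3, 5):
  bit 0 = 0: acc unchanged = O
  bit 1 = 0: acc unchanged = O
  bit 2 = 0: acc unchanged = O
  bit 3 = 0: acc unchanged = O
  bit 4 = 1: acc = O + (19, 21) = (19, 21)

16P = (19, 21)


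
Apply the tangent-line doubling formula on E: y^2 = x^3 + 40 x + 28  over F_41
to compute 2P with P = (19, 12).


Doubling: s = (3 x1^2 + a) / (2 y1)
s = (3*19^2 + 40) / (2*12) mod 41 = 28
x3 = s^2 - 2 x1 mod 41 = 28^2 - 2*19 = 8
y3 = s (x1 - x3) - y1 mod 41 = 28 * (19 - 8) - 12 = 9

2P = (8, 9)


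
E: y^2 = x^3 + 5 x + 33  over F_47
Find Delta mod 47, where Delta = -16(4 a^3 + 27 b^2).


4 a^3 + 27 b^2 = 4*5^3 + 27*33^2 = 500 + 29403 = 29903
Delta = -16 * (29903) = -478448
Delta mod 47 = 12

Delta = 12 (mod 47)


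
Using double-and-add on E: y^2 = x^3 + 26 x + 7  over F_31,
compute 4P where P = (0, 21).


k = 4 = 100_2 (binary, LSB first: 001)
Double-and-add from P = (0, 21):
  bit 0 = 0: acc unchanged = O
  bit 1 = 0: acc unchanged = O
  bit 2 = 1: acc = O + (0, 10) = (0, 10)

4P = (0, 10)


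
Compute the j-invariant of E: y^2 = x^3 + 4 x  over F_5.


Delta = -16(4 a^3 + 27 b^2) mod 5 = 4
-1728 * (4 a)^3 = -1728 * (4*4)^3 mod 5 = 2
j = 2 * 4^(-1) mod 5 = 3

j = 3 (mod 5)


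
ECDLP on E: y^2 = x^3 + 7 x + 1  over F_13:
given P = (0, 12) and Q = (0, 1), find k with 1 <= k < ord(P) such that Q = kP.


Enumerate multiples of P until we hit Q = (0, 1):
  1P = (0, 12)
  2P = (9, 0)
  3P = (0, 1)
Match found at i = 3.

k = 3


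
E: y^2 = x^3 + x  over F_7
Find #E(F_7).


For each x in F_7, count y with y^2 = x^3 + 1 x + 0 mod 7:
  x = 0: RHS = 0, y in [0]  -> 1 point(s)
  x = 1: RHS = 2, y in [3, 4]  -> 2 point(s)
  x = 3: RHS = 2, y in [3, 4]  -> 2 point(s)
  x = 5: RHS = 4, y in [2, 5]  -> 2 point(s)
Affine points: 7. Add the point at infinity: total = 8.

#E(F_7) = 8


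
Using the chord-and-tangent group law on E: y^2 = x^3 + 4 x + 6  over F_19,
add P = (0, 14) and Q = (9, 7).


P != Q, so use the chord formula.
s = (y2 - y1) / (x2 - x1) = (12) / (9) mod 19 = 14
x3 = s^2 - x1 - x2 mod 19 = 14^2 - 0 - 9 = 16
y3 = s (x1 - x3) - y1 mod 19 = 14 * (0 - 16) - 14 = 9

P + Q = (16, 9)


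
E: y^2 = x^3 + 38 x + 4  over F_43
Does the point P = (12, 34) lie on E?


Check whether y^2 = x^3 + 38 x + 4 (mod 43) for (x, y) = (12, 34).
LHS: y^2 = 34^2 mod 43 = 38
RHS: x^3 + 38 x + 4 = 12^3 + 38*12 + 4 mod 43 = 38
LHS = RHS

Yes, on the curve


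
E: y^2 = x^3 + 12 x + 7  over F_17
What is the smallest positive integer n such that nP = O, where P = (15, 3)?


Compute successive multiples of P until we hit O:
  1P = (15, 3)
  2P = (3, 11)
  3P = (7, 3)
  4P = (12, 14)
  5P = (11, 5)
  6P = (4, 0)
  7P = (11, 12)
  8P = (12, 3)
  ... (continuing to 12P)
  12P = O

ord(P) = 12


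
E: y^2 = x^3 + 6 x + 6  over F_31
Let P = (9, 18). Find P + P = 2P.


Doubling: s = (3 x1^2 + a) / (2 y1)
s = (3*9^2 + 6) / (2*18) mod 31 = 25
x3 = s^2 - 2 x1 mod 31 = 25^2 - 2*9 = 18
y3 = s (x1 - x3) - y1 mod 31 = 25 * (9 - 18) - 18 = 5

2P = (18, 5)


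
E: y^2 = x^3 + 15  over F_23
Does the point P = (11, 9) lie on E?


Check whether y^2 = x^3 + 0 x + 15 (mod 23) for (x, y) = (11, 9).
LHS: y^2 = 9^2 mod 23 = 12
RHS: x^3 + 0 x + 15 = 11^3 + 0*11 + 15 mod 23 = 12
LHS = RHS

Yes, on the curve


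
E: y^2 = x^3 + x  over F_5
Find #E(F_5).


For each x in F_5, count y with y^2 = x^3 + 1 x + 0 mod 5:
  x = 0: RHS = 0, y in [0]  -> 1 point(s)
  x = 2: RHS = 0, y in [0]  -> 1 point(s)
  x = 3: RHS = 0, y in [0]  -> 1 point(s)
Affine points: 3. Add the point at infinity: total = 4.

#E(F_5) = 4


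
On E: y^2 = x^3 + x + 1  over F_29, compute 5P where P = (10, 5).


k = 5 = 101_2 (binary, LSB first: 101)
Double-and-add from P = (10, 5):
  bit 0 = 1: acc = O + (10, 5) = (10, 5)
  bit 1 = 0: acc unchanged = (10, 5)
  bit 2 = 1: acc = (10, 5) + (13, 23) = (13, 6)

5P = (13, 6)


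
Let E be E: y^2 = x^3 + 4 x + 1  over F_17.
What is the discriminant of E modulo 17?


4 a^3 + 27 b^2 = 4*4^3 + 27*1^2 = 256 + 27 = 283
Delta = -16 * (283) = -4528
Delta mod 17 = 11

Delta = 11 (mod 17)


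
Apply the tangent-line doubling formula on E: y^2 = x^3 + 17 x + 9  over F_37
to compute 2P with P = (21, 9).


Doubling: s = (3 x1^2 + a) / (2 y1)
s = (3*21^2 + 17) / (2*9) mod 37 = 21
x3 = s^2 - 2 x1 mod 37 = 21^2 - 2*21 = 29
y3 = s (x1 - x3) - y1 mod 37 = 21 * (21 - 29) - 9 = 8

2P = (29, 8)


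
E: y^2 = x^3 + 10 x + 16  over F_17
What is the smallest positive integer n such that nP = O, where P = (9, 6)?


Compute successive multiples of P until we hit O:
  1P = (9, 6)
  2P = (8, 8)
  3P = (4, 1)
  4P = (5, 15)
  5P = (7, 15)
  6P = (0, 13)
  7P = (0, 4)
  8P = (7, 2)
  ... (continuing to 13P)
  13P = O

ord(P) = 13


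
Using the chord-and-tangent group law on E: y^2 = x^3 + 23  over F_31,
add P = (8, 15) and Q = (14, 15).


P != Q, so use the chord formula.
s = (y2 - y1) / (x2 - x1) = (0) / (6) mod 31 = 0
x3 = s^2 - x1 - x2 mod 31 = 0^2 - 8 - 14 = 9
y3 = s (x1 - x3) - y1 mod 31 = 0 * (8 - 9) - 15 = 16

P + Q = (9, 16)


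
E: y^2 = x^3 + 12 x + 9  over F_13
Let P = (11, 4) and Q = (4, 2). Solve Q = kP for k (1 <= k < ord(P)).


Enumerate multiples of P until we hit Q = (4, 2):
  1P = (11, 4)
  2P = (0, 3)
  3P = (12, 3)
  4P = (4, 2)
Match found at i = 4.

k = 4


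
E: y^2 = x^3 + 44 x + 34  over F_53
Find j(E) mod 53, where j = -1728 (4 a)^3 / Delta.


Delta = -16(4 a^3 + 27 b^2) mod 53 = 43
-1728 * (4 a)^3 = -1728 * (4*44)^3 mod 53 = 35
j = 35 * 43^(-1) mod 53 = 23

j = 23 (mod 53)


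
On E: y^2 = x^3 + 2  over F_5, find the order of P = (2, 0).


Compute successive multiples of P until we hit O:
  1P = (2, 0)
  2P = O

ord(P) = 2


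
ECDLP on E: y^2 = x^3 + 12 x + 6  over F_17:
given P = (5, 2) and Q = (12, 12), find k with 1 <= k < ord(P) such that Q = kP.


Enumerate multiples of P until we hit Q = (12, 12):
  1P = (5, 2)
  2P = (3, 16)
  3P = (7, 12)
  4P = (13, 9)
  5P = (8, 6)
  6P = (2, 2)
  7P = (10, 15)
  8P = (4, 4)
  9P = (12, 12)
Match found at i = 9.

k = 9


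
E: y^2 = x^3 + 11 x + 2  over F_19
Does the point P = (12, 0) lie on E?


Check whether y^2 = x^3 + 11 x + 2 (mod 19) for (x, y) = (12, 0).
LHS: y^2 = 0^2 mod 19 = 0
RHS: x^3 + 11 x + 2 = 12^3 + 11*12 + 2 mod 19 = 0
LHS = RHS

Yes, on the curve


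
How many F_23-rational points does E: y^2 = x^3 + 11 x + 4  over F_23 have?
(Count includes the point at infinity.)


For each x in F_23, count y with y^2 = x^3 + 11 x + 4 mod 23:
  x = 0: RHS = 4, y in [2, 21]  -> 2 point(s)
  x = 1: RHS = 16, y in [4, 19]  -> 2 point(s)
  x = 3: RHS = 18, y in [8, 15]  -> 2 point(s)
  x = 5: RHS = 0, y in [0]  -> 1 point(s)
  x = 8: RHS = 6, y in [11, 12]  -> 2 point(s)
  x = 9: RHS = 4, y in [2, 21]  -> 2 point(s)
  x = 12: RHS = 1, y in [1, 22]  -> 2 point(s)
  x = 14: RHS = 4, y in [2, 21]  -> 2 point(s)
  x = 15: RHS = 2, y in [5, 18]  -> 2 point(s)
  x = 18: RHS = 8, y in [10, 13]  -> 2 point(s)
  x = 20: RHS = 13, y in [6, 17]  -> 2 point(s)
Affine points: 21. Add the point at infinity: total = 22.

#E(F_23) = 22


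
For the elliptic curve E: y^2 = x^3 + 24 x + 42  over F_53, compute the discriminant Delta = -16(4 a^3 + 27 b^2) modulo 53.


4 a^3 + 27 b^2 = 4*24^3 + 27*42^2 = 55296 + 47628 = 102924
Delta = -16 * (102924) = -1646784
Delta mod 53 = 32

Delta = 32 (mod 53)


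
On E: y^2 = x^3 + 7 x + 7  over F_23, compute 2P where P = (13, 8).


Doubling: s = (3 x1^2 + a) / (2 y1)
s = (3*13^2 + 7) / (2*8) mod 23 = 12
x3 = s^2 - 2 x1 mod 23 = 12^2 - 2*13 = 3
y3 = s (x1 - x3) - y1 mod 23 = 12 * (13 - 3) - 8 = 20

2P = (3, 20)


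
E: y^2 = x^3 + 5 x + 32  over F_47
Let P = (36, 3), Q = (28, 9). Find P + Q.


P != Q, so use the chord formula.
s = (y2 - y1) / (x2 - x1) = (6) / (39) mod 47 = 11
x3 = s^2 - x1 - x2 mod 47 = 11^2 - 36 - 28 = 10
y3 = s (x1 - x3) - y1 mod 47 = 11 * (36 - 10) - 3 = 1

P + Q = (10, 1)


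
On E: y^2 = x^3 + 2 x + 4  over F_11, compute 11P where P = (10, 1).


k = 11 = 1011_2 (binary, LSB first: 1101)
Double-and-add from P = (10, 1):
  bit 0 = 1: acc = O + (10, 1) = (10, 1)
  bit 1 = 1: acc = (10, 1) + (0, 2) = (2, 7)
  bit 2 = 0: acc unchanged = (2, 7)
  bit 3 = 1: acc = (2, 7) + (6, 1) = (8, 2)

11P = (8, 2)


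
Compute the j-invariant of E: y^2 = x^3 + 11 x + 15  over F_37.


Delta = -16(4 a^3 + 27 b^2) mod 37 = 26
-1728 * (4 a)^3 = -1728 * (4*11)^3 mod 37 = 36
j = 36 * 26^(-1) mod 37 = 27

j = 27 (mod 37)


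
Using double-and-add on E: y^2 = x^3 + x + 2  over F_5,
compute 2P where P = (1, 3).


k = 2 = 10_2 (binary, LSB first: 01)
Double-and-add from P = (1, 3):
  bit 0 = 0: acc unchanged = O
  bit 1 = 1: acc = O + (4, 0) = (4, 0)

2P = (4, 0)


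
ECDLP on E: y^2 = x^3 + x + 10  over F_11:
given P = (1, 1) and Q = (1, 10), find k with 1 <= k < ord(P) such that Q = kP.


Enumerate multiples of P until we hit Q = (1, 10):
  1P = (1, 1)
  2P = (2, 8)
  3P = (2, 3)
  4P = (1, 10)
Match found at i = 4.

k = 4


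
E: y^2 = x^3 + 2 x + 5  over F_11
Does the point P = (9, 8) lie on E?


Check whether y^2 = x^3 + 2 x + 5 (mod 11) for (x, y) = (9, 8).
LHS: y^2 = 8^2 mod 11 = 9
RHS: x^3 + 2 x + 5 = 9^3 + 2*9 + 5 mod 11 = 4
LHS != RHS

No, not on the curve


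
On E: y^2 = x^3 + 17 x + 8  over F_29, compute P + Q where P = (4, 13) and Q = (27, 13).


P != Q, so use the chord formula.
s = (y2 - y1) / (x2 - x1) = (0) / (23) mod 29 = 0
x3 = s^2 - x1 - x2 mod 29 = 0^2 - 4 - 27 = 27
y3 = s (x1 - x3) - y1 mod 29 = 0 * (4 - 27) - 13 = 16

P + Q = (27, 16)


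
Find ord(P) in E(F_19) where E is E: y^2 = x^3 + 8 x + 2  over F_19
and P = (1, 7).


Compute successive multiples of P until we hit O:
  1P = (1, 7)
  2P = (15, 1)
  3P = (9, 10)
  4P = (13, 17)
  5P = (2, 8)
  6P = (17, 15)
  7P = (6, 0)
  8P = (17, 4)
  ... (continuing to 14P)
  14P = O

ord(P) = 14


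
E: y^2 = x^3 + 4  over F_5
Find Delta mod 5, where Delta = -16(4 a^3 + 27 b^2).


4 a^3 + 27 b^2 = 4*0^3 + 27*4^2 = 0 + 432 = 432
Delta = -16 * (432) = -6912
Delta mod 5 = 3

Delta = 3 (mod 5)


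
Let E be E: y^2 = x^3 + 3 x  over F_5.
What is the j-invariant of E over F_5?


Delta = -16(4 a^3 + 27 b^2) mod 5 = 2
-1728 * (4 a)^3 = -1728 * (4*3)^3 mod 5 = 1
j = 1 * 2^(-1) mod 5 = 3

j = 3 (mod 5)


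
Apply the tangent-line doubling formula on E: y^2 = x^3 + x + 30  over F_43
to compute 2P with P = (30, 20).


Doubling: s = (3 x1^2 + a) / (2 y1)
s = (3*30^2 + 1) / (2*20) mod 43 = 17
x3 = s^2 - 2 x1 mod 43 = 17^2 - 2*30 = 14
y3 = s (x1 - x3) - y1 mod 43 = 17 * (30 - 14) - 20 = 37

2P = (14, 37)


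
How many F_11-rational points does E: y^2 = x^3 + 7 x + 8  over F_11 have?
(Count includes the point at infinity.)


For each x in F_11, count y with y^2 = x^3 + 7 x + 8 mod 11:
  x = 1: RHS = 5, y in [4, 7]  -> 2 point(s)
  x = 3: RHS = 1, y in [1, 10]  -> 2 point(s)
  x = 4: RHS = 1, y in [1, 10]  -> 2 point(s)
  x = 5: RHS = 3, y in [5, 6]  -> 2 point(s)
  x = 7: RHS = 4, y in [2, 9]  -> 2 point(s)
  x = 8: RHS = 4, y in [2, 9]  -> 2 point(s)
  x = 10: RHS = 0, y in [0]  -> 1 point(s)
Affine points: 13. Add the point at infinity: total = 14.

#E(F_11) = 14


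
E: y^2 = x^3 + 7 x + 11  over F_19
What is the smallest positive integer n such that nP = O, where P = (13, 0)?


Compute successive multiples of P until we hit O:
  1P = (13, 0)
  2P = O

ord(P) = 2


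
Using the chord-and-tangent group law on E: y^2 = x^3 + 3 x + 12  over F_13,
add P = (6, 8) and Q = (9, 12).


P != Q, so use the chord formula.
s = (y2 - y1) / (x2 - x1) = (4) / (3) mod 13 = 10
x3 = s^2 - x1 - x2 mod 13 = 10^2 - 6 - 9 = 7
y3 = s (x1 - x3) - y1 mod 13 = 10 * (6 - 7) - 8 = 8

P + Q = (7, 8)


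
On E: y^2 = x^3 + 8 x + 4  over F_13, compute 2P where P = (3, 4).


Doubling: s = (3 x1^2 + a) / (2 y1)
s = (3*3^2 + 8) / (2*4) mod 13 = 6
x3 = s^2 - 2 x1 mod 13 = 6^2 - 2*3 = 4
y3 = s (x1 - x3) - y1 mod 13 = 6 * (3 - 4) - 4 = 3

2P = (4, 3)


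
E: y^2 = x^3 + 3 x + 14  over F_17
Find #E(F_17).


For each x in F_17, count y with y^2 = x^3 + 3 x + 14 mod 17:
  x = 1: RHS = 1, y in [1, 16]  -> 2 point(s)
  x = 3: RHS = 16, y in [4, 13]  -> 2 point(s)
  x = 5: RHS = 1, y in [1, 16]  -> 2 point(s)
  x = 7: RHS = 4, y in [2, 15]  -> 2 point(s)
  x = 11: RHS = 1, y in [1, 16]  -> 2 point(s)
  x = 15: RHS = 0, y in [0]  -> 1 point(s)
Affine points: 11. Add the point at infinity: total = 12.

#E(F_17) = 12


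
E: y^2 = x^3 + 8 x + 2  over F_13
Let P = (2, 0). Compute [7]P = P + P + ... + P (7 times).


k = 7 = 111_2 (binary, LSB first: 111)
Double-and-add from P = (2, 0):
  bit 0 = 1: acc = O + (2, 0) = (2, 0)
  bit 1 = 1: acc = (2, 0) + O = (2, 0)
  bit 2 = 1: acc = (2, 0) + O = (2, 0)

7P = (2, 0)


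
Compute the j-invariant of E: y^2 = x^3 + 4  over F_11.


Delta = -16(4 a^3 + 27 b^2) mod 11 = 7
-1728 * (4 a)^3 = -1728 * (4*0)^3 mod 11 = 0
j = 0 * 7^(-1) mod 11 = 0

j = 0 (mod 11)


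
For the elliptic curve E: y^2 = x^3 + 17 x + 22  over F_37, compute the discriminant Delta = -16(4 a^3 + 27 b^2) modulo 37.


4 a^3 + 27 b^2 = 4*17^3 + 27*22^2 = 19652 + 13068 = 32720
Delta = -16 * (32720) = -523520
Delta mod 37 = 30

Delta = 30 (mod 37)


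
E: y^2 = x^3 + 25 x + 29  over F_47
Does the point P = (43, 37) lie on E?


Check whether y^2 = x^3 + 25 x + 29 (mod 47) for (x, y) = (43, 37).
LHS: y^2 = 37^2 mod 47 = 6
RHS: x^3 + 25 x + 29 = 43^3 + 25*43 + 29 mod 47 = 6
LHS = RHS

Yes, on the curve


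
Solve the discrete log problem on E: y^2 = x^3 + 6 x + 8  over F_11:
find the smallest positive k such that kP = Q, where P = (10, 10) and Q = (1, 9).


Enumerate multiples of P until we hit Q = (1, 9):
  1P = (10, 10)
  2P = (3, 8)
  3P = (1, 2)
  4P = (5, 3)
  5P = (5, 8)
  6P = (1, 9)
Match found at i = 6.

k = 6


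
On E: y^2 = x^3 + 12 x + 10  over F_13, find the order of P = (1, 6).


Compute successive multiples of P until we hit O:
  1P = (1, 6)
  2P = (2, 9)
  3P = (6, 5)
  4P = (5, 0)
  5P = (6, 8)
  6P = (2, 4)
  7P = (1, 7)
  8P = O

ord(P) = 8
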